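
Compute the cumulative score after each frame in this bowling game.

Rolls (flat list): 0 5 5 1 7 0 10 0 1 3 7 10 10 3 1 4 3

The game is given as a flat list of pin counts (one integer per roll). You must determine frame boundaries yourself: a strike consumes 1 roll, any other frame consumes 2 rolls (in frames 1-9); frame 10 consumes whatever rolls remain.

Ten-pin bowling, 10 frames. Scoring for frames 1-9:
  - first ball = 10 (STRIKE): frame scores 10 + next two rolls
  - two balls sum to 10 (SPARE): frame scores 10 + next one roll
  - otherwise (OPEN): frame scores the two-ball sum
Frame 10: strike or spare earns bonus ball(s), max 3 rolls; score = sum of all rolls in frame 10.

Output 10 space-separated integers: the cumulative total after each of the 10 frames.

Answer: 5 11 18 29 30 50 73 87 91 98

Derivation:
Frame 1: OPEN (0+5=5). Cumulative: 5
Frame 2: OPEN (5+1=6). Cumulative: 11
Frame 3: OPEN (7+0=7). Cumulative: 18
Frame 4: STRIKE. 10 + next two rolls (0+1) = 11. Cumulative: 29
Frame 5: OPEN (0+1=1). Cumulative: 30
Frame 6: SPARE (3+7=10). 10 + next roll (10) = 20. Cumulative: 50
Frame 7: STRIKE. 10 + next two rolls (10+3) = 23. Cumulative: 73
Frame 8: STRIKE. 10 + next two rolls (3+1) = 14. Cumulative: 87
Frame 9: OPEN (3+1=4). Cumulative: 91
Frame 10: OPEN. Sum of all frame-10 rolls (4+3) = 7. Cumulative: 98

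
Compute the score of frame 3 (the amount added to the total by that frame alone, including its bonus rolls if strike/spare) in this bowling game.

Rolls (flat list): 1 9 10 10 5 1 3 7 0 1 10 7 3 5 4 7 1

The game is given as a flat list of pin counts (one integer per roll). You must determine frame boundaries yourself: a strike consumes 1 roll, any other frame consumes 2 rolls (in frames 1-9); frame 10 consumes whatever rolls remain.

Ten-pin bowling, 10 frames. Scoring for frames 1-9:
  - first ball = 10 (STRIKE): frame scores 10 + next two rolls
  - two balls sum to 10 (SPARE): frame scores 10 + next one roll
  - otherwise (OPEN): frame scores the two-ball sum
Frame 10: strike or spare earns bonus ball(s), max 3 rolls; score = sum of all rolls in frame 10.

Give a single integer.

Frame 1: SPARE (1+9=10). 10 + next roll (10) = 20. Cumulative: 20
Frame 2: STRIKE. 10 + next two rolls (10+5) = 25. Cumulative: 45
Frame 3: STRIKE. 10 + next two rolls (5+1) = 16. Cumulative: 61
Frame 4: OPEN (5+1=6). Cumulative: 67
Frame 5: SPARE (3+7=10). 10 + next roll (0) = 10. Cumulative: 77

Answer: 16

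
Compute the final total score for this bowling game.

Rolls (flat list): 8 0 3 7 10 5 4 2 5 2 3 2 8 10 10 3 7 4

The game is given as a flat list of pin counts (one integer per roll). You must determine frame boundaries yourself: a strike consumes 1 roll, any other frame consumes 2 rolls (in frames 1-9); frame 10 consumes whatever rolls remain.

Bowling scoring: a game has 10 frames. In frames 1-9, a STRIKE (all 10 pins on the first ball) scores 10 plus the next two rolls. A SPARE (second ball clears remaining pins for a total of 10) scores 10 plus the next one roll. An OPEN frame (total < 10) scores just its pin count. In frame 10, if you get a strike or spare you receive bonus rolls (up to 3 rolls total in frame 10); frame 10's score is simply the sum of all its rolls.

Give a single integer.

Answer: 145

Derivation:
Frame 1: OPEN (8+0=8). Cumulative: 8
Frame 2: SPARE (3+7=10). 10 + next roll (10) = 20. Cumulative: 28
Frame 3: STRIKE. 10 + next two rolls (5+4) = 19. Cumulative: 47
Frame 4: OPEN (5+4=9). Cumulative: 56
Frame 5: OPEN (2+5=7). Cumulative: 63
Frame 6: OPEN (2+3=5). Cumulative: 68
Frame 7: SPARE (2+8=10). 10 + next roll (10) = 20. Cumulative: 88
Frame 8: STRIKE. 10 + next two rolls (10+3) = 23. Cumulative: 111
Frame 9: STRIKE. 10 + next two rolls (3+7) = 20. Cumulative: 131
Frame 10: SPARE. Sum of all frame-10 rolls (3+7+4) = 14. Cumulative: 145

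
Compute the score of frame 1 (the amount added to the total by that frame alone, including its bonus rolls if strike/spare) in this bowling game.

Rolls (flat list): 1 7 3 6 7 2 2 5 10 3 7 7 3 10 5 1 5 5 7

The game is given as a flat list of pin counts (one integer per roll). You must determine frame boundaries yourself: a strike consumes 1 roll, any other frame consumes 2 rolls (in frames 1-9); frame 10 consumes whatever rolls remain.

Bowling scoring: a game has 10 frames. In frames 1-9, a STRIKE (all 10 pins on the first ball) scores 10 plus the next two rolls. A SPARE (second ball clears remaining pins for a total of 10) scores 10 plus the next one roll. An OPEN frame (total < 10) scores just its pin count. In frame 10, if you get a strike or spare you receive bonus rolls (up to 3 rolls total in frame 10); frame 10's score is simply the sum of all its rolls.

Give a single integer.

Frame 1: OPEN (1+7=8). Cumulative: 8
Frame 2: OPEN (3+6=9). Cumulative: 17
Frame 3: OPEN (7+2=9). Cumulative: 26

Answer: 8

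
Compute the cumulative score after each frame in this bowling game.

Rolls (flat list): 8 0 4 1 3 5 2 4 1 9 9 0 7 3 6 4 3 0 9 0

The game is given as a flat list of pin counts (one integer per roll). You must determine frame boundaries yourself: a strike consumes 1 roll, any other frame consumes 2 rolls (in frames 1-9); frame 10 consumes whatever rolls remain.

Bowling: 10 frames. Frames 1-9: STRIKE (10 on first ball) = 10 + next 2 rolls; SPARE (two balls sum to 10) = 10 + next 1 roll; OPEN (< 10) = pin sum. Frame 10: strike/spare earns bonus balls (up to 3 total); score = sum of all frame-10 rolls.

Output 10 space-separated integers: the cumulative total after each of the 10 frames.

Answer: 8 13 21 27 46 55 71 84 87 96

Derivation:
Frame 1: OPEN (8+0=8). Cumulative: 8
Frame 2: OPEN (4+1=5). Cumulative: 13
Frame 3: OPEN (3+5=8). Cumulative: 21
Frame 4: OPEN (2+4=6). Cumulative: 27
Frame 5: SPARE (1+9=10). 10 + next roll (9) = 19. Cumulative: 46
Frame 6: OPEN (9+0=9). Cumulative: 55
Frame 7: SPARE (7+3=10). 10 + next roll (6) = 16. Cumulative: 71
Frame 8: SPARE (6+4=10). 10 + next roll (3) = 13. Cumulative: 84
Frame 9: OPEN (3+0=3). Cumulative: 87
Frame 10: OPEN. Sum of all frame-10 rolls (9+0) = 9. Cumulative: 96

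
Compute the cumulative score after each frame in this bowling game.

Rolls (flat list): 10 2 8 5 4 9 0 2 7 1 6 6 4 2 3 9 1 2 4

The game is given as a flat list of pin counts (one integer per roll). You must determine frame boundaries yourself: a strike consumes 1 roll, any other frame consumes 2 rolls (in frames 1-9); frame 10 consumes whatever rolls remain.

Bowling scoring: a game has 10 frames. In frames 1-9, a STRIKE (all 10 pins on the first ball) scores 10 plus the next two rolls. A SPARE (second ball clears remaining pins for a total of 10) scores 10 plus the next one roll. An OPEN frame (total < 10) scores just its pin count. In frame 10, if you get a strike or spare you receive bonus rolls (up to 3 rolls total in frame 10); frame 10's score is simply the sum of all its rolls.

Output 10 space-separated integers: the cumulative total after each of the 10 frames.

Frame 1: STRIKE. 10 + next two rolls (2+8) = 20. Cumulative: 20
Frame 2: SPARE (2+8=10). 10 + next roll (5) = 15. Cumulative: 35
Frame 3: OPEN (5+4=9). Cumulative: 44
Frame 4: OPEN (9+0=9). Cumulative: 53
Frame 5: OPEN (2+7=9). Cumulative: 62
Frame 6: OPEN (1+6=7). Cumulative: 69
Frame 7: SPARE (6+4=10). 10 + next roll (2) = 12. Cumulative: 81
Frame 8: OPEN (2+3=5). Cumulative: 86
Frame 9: SPARE (9+1=10). 10 + next roll (2) = 12. Cumulative: 98
Frame 10: OPEN. Sum of all frame-10 rolls (2+4) = 6. Cumulative: 104

Answer: 20 35 44 53 62 69 81 86 98 104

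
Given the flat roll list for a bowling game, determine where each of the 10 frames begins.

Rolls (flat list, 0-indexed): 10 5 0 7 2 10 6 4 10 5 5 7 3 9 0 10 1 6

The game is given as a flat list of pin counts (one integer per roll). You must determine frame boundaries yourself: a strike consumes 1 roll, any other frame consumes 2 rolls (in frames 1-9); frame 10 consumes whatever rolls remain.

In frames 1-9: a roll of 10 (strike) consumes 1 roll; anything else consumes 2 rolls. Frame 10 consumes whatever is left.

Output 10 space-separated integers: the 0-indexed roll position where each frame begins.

Frame 1 starts at roll index 0: roll=10 (strike), consumes 1 roll
Frame 2 starts at roll index 1: rolls=5,0 (sum=5), consumes 2 rolls
Frame 3 starts at roll index 3: rolls=7,2 (sum=9), consumes 2 rolls
Frame 4 starts at roll index 5: roll=10 (strike), consumes 1 roll
Frame 5 starts at roll index 6: rolls=6,4 (sum=10), consumes 2 rolls
Frame 6 starts at roll index 8: roll=10 (strike), consumes 1 roll
Frame 7 starts at roll index 9: rolls=5,5 (sum=10), consumes 2 rolls
Frame 8 starts at roll index 11: rolls=7,3 (sum=10), consumes 2 rolls
Frame 9 starts at roll index 13: rolls=9,0 (sum=9), consumes 2 rolls
Frame 10 starts at roll index 15: 3 remaining rolls

Answer: 0 1 3 5 6 8 9 11 13 15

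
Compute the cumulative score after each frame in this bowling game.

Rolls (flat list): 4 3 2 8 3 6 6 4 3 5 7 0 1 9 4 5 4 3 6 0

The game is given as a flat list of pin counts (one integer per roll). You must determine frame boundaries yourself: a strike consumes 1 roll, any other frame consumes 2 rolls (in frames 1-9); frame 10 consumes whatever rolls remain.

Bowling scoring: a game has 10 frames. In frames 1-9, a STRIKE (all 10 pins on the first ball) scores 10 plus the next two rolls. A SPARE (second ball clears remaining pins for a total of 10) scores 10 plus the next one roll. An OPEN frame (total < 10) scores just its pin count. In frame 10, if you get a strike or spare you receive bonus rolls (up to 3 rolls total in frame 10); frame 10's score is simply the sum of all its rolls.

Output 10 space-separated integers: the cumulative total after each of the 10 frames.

Answer: 7 20 29 42 50 57 71 80 87 93

Derivation:
Frame 1: OPEN (4+3=7). Cumulative: 7
Frame 2: SPARE (2+8=10). 10 + next roll (3) = 13. Cumulative: 20
Frame 3: OPEN (3+6=9). Cumulative: 29
Frame 4: SPARE (6+4=10). 10 + next roll (3) = 13. Cumulative: 42
Frame 5: OPEN (3+5=8). Cumulative: 50
Frame 6: OPEN (7+0=7). Cumulative: 57
Frame 7: SPARE (1+9=10). 10 + next roll (4) = 14. Cumulative: 71
Frame 8: OPEN (4+5=9). Cumulative: 80
Frame 9: OPEN (4+3=7). Cumulative: 87
Frame 10: OPEN. Sum of all frame-10 rolls (6+0) = 6. Cumulative: 93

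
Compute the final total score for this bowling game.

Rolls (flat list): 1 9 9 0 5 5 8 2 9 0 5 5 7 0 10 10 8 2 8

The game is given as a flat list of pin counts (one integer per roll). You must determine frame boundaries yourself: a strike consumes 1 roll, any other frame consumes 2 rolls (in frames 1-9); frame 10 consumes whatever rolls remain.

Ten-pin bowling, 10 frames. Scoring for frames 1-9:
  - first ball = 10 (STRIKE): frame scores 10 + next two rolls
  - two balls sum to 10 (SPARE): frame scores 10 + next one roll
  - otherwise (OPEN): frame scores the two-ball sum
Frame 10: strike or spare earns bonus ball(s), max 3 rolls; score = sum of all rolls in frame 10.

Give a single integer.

Frame 1: SPARE (1+9=10). 10 + next roll (9) = 19. Cumulative: 19
Frame 2: OPEN (9+0=9). Cumulative: 28
Frame 3: SPARE (5+5=10). 10 + next roll (8) = 18. Cumulative: 46
Frame 4: SPARE (8+2=10). 10 + next roll (9) = 19. Cumulative: 65
Frame 5: OPEN (9+0=9). Cumulative: 74
Frame 6: SPARE (5+5=10). 10 + next roll (7) = 17. Cumulative: 91
Frame 7: OPEN (7+0=7). Cumulative: 98
Frame 8: STRIKE. 10 + next two rolls (10+8) = 28. Cumulative: 126
Frame 9: STRIKE. 10 + next two rolls (8+2) = 20. Cumulative: 146
Frame 10: SPARE. Sum of all frame-10 rolls (8+2+8) = 18. Cumulative: 164

Answer: 164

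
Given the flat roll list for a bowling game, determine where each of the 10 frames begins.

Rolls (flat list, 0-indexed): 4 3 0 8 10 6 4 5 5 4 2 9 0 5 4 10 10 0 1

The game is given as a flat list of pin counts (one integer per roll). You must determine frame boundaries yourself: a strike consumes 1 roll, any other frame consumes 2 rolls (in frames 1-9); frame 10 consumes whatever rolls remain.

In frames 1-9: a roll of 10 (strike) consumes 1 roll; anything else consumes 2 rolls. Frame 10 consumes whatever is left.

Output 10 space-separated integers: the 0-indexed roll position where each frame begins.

Frame 1 starts at roll index 0: rolls=4,3 (sum=7), consumes 2 rolls
Frame 2 starts at roll index 2: rolls=0,8 (sum=8), consumes 2 rolls
Frame 3 starts at roll index 4: roll=10 (strike), consumes 1 roll
Frame 4 starts at roll index 5: rolls=6,4 (sum=10), consumes 2 rolls
Frame 5 starts at roll index 7: rolls=5,5 (sum=10), consumes 2 rolls
Frame 6 starts at roll index 9: rolls=4,2 (sum=6), consumes 2 rolls
Frame 7 starts at roll index 11: rolls=9,0 (sum=9), consumes 2 rolls
Frame 8 starts at roll index 13: rolls=5,4 (sum=9), consumes 2 rolls
Frame 9 starts at roll index 15: roll=10 (strike), consumes 1 roll
Frame 10 starts at roll index 16: 3 remaining rolls

Answer: 0 2 4 5 7 9 11 13 15 16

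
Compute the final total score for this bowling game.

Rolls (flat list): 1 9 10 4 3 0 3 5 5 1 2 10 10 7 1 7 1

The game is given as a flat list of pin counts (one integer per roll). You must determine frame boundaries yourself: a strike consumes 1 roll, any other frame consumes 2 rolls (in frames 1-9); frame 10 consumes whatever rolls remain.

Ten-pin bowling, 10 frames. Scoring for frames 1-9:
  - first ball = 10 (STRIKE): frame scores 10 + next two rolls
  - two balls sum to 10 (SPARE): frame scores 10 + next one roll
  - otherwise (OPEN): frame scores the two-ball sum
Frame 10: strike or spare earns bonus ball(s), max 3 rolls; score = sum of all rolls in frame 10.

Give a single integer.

Answer: 122

Derivation:
Frame 1: SPARE (1+9=10). 10 + next roll (10) = 20. Cumulative: 20
Frame 2: STRIKE. 10 + next two rolls (4+3) = 17. Cumulative: 37
Frame 3: OPEN (4+3=7). Cumulative: 44
Frame 4: OPEN (0+3=3). Cumulative: 47
Frame 5: SPARE (5+5=10). 10 + next roll (1) = 11. Cumulative: 58
Frame 6: OPEN (1+2=3). Cumulative: 61
Frame 7: STRIKE. 10 + next two rolls (10+7) = 27. Cumulative: 88
Frame 8: STRIKE. 10 + next two rolls (7+1) = 18. Cumulative: 106
Frame 9: OPEN (7+1=8). Cumulative: 114
Frame 10: OPEN. Sum of all frame-10 rolls (7+1) = 8. Cumulative: 122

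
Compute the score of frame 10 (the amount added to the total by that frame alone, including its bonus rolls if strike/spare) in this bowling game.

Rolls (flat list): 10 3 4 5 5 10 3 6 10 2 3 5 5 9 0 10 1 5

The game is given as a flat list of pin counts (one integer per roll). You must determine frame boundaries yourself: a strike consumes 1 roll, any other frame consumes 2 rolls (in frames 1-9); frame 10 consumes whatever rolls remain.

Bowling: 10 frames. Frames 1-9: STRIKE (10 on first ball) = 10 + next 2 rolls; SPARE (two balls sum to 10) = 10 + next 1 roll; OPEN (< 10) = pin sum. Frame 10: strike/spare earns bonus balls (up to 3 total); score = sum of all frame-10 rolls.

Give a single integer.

Frame 1: STRIKE. 10 + next two rolls (3+4) = 17. Cumulative: 17
Frame 2: OPEN (3+4=7). Cumulative: 24
Frame 3: SPARE (5+5=10). 10 + next roll (10) = 20. Cumulative: 44
Frame 4: STRIKE. 10 + next two rolls (3+6) = 19. Cumulative: 63
Frame 5: OPEN (3+6=9). Cumulative: 72
Frame 6: STRIKE. 10 + next two rolls (2+3) = 15. Cumulative: 87
Frame 7: OPEN (2+3=5). Cumulative: 92
Frame 8: SPARE (5+5=10). 10 + next roll (9) = 19. Cumulative: 111
Frame 9: OPEN (9+0=9). Cumulative: 120
Frame 10: STRIKE. Sum of all frame-10 rolls (10+1+5) = 16. Cumulative: 136

Answer: 16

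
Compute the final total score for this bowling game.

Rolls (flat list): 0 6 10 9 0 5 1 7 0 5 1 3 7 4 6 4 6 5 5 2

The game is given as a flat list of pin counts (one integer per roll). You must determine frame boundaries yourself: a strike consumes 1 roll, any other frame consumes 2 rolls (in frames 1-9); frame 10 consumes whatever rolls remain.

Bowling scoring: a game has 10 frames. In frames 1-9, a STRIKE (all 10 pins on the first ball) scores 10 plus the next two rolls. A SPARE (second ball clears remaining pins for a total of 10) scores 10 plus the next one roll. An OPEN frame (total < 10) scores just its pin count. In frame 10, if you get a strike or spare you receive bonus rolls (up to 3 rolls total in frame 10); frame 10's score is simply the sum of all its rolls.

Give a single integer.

Frame 1: OPEN (0+6=6). Cumulative: 6
Frame 2: STRIKE. 10 + next two rolls (9+0) = 19. Cumulative: 25
Frame 3: OPEN (9+0=9). Cumulative: 34
Frame 4: OPEN (5+1=6). Cumulative: 40
Frame 5: OPEN (7+0=7). Cumulative: 47
Frame 6: OPEN (5+1=6). Cumulative: 53
Frame 7: SPARE (3+7=10). 10 + next roll (4) = 14. Cumulative: 67
Frame 8: SPARE (4+6=10). 10 + next roll (4) = 14. Cumulative: 81
Frame 9: SPARE (4+6=10). 10 + next roll (5) = 15. Cumulative: 96
Frame 10: SPARE. Sum of all frame-10 rolls (5+5+2) = 12. Cumulative: 108

Answer: 108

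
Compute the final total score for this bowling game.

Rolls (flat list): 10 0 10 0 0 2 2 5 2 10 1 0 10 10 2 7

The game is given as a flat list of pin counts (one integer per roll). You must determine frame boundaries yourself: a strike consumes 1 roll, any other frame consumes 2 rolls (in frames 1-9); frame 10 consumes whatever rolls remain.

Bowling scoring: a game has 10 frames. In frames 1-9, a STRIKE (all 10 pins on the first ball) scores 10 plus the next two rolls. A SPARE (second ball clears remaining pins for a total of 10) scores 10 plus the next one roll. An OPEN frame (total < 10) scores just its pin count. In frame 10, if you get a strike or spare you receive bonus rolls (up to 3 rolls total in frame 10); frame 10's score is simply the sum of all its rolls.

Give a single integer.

Frame 1: STRIKE. 10 + next two rolls (0+10) = 20. Cumulative: 20
Frame 2: SPARE (0+10=10). 10 + next roll (0) = 10. Cumulative: 30
Frame 3: OPEN (0+0=0). Cumulative: 30
Frame 4: OPEN (2+2=4). Cumulative: 34
Frame 5: OPEN (5+2=7). Cumulative: 41
Frame 6: STRIKE. 10 + next two rolls (1+0) = 11. Cumulative: 52
Frame 7: OPEN (1+0=1). Cumulative: 53
Frame 8: STRIKE. 10 + next two rolls (10+2) = 22. Cumulative: 75
Frame 9: STRIKE. 10 + next two rolls (2+7) = 19. Cumulative: 94
Frame 10: OPEN. Sum of all frame-10 rolls (2+7) = 9. Cumulative: 103

Answer: 103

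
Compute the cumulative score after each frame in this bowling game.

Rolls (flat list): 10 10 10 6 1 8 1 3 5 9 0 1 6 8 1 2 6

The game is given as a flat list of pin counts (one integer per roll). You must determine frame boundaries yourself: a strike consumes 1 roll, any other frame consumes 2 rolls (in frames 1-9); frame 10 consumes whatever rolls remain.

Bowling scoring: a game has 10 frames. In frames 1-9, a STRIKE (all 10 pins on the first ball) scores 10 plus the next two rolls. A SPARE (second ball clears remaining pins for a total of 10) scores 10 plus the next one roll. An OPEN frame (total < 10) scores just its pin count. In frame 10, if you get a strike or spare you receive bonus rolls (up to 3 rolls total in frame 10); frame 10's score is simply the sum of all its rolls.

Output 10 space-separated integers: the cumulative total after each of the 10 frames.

Answer: 30 56 73 80 89 97 106 113 122 130

Derivation:
Frame 1: STRIKE. 10 + next two rolls (10+10) = 30. Cumulative: 30
Frame 2: STRIKE. 10 + next two rolls (10+6) = 26. Cumulative: 56
Frame 3: STRIKE. 10 + next two rolls (6+1) = 17. Cumulative: 73
Frame 4: OPEN (6+1=7). Cumulative: 80
Frame 5: OPEN (8+1=9). Cumulative: 89
Frame 6: OPEN (3+5=8). Cumulative: 97
Frame 7: OPEN (9+0=9). Cumulative: 106
Frame 8: OPEN (1+6=7). Cumulative: 113
Frame 9: OPEN (8+1=9). Cumulative: 122
Frame 10: OPEN. Sum of all frame-10 rolls (2+6) = 8. Cumulative: 130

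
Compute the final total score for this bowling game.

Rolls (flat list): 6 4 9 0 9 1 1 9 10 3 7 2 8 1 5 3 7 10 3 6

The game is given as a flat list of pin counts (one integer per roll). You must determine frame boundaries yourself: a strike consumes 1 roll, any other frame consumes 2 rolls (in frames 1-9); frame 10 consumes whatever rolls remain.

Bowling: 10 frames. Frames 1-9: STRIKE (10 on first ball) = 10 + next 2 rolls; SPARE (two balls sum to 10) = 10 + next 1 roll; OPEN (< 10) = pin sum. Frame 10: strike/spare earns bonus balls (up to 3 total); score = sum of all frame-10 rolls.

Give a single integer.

Answer: 147

Derivation:
Frame 1: SPARE (6+4=10). 10 + next roll (9) = 19. Cumulative: 19
Frame 2: OPEN (9+0=9). Cumulative: 28
Frame 3: SPARE (9+1=10). 10 + next roll (1) = 11. Cumulative: 39
Frame 4: SPARE (1+9=10). 10 + next roll (10) = 20. Cumulative: 59
Frame 5: STRIKE. 10 + next two rolls (3+7) = 20. Cumulative: 79
Frame 6: SPARE (3+7=10). 10 + next roll (2) = 12. Cumulative: 91
Frame 7: SPARE (2+8=10). 10 + next roll (1) = 11. Cumulative: 102
Frame 8: OPEN (1+5=6). Cumulative: 108
Frame 9: SPARE (3+7=10). 10 + next roll (10) = 20. Cumulative: 128
Frame 10: STRIKE. Sum of all frame-10 rolls (10+3+6) = 19. Cumulative: 147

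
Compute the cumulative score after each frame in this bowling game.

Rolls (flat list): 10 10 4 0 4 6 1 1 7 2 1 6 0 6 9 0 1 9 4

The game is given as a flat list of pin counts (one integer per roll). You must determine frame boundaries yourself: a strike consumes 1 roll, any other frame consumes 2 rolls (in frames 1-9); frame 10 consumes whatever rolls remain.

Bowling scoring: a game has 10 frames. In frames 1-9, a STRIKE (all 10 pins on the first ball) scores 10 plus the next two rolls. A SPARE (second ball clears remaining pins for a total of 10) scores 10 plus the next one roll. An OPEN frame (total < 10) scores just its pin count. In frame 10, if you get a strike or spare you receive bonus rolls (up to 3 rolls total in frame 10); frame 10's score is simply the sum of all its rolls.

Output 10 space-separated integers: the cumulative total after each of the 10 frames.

Frame 1: STRIKE. 10 + next two rolls (10+4) = 24. Cumulative: 24
Frame 2: STRIKE. 10 + next two rolls (4+0) = 14. Cumulative: 38
Frame 3: OPEN (4+0=4). Cumulative: 42
Frame 4: SPARE (4+6=10). 10 + next roll (1) = 11. Cumulative: 53
Frame 5: OPEN (1+1=2). Cumulative: 55
Frame 6: OPEN (7+2=9). Cumulative: 64
Frame 7: OPEN (1+6=7). Cumulative: 71
Frame 8: OPEN (0+6=6). Cumulative: 77
Frame 9: OPEN (9+0=9). Cumulative: 86
Frame 10: SPARE. Sum of all frame-10 rolls (1+9+4) = 14. Cumulative: 100

Answer: 24 38 42 53 55 64 71 77 86 100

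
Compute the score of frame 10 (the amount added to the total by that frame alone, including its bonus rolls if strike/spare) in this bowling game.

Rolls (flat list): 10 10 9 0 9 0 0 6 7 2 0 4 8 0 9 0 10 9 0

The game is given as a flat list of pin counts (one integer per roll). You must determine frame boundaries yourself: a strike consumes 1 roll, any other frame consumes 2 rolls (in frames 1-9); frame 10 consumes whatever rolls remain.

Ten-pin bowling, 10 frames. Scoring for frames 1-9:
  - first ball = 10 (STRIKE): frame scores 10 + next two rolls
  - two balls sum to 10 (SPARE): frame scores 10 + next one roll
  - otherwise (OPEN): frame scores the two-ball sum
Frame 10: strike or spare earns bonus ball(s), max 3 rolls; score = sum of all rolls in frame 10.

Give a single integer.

Frame 1: STRIKE. 10 + next two rolls (10+9) = 29. Cumulative: 29
Frame 2: STRIKE. 10 + next two rolls (9+0) = 19. Cumulative: 48
Frame 3: OPEN (9+0=9). Cumulative: 57
Frame 4: OPEN (9+0=9). Cumulative: 66
Frame 5: OPEN (0+6=6). Cumulative: 72
Frame 6: OPEN (7+2=9). Cumulative: 81
Frame 7: OPEN (0+4=4). Cumulative: 85
Frame 8: OPEN (8+0=8). Cumulative: 93
Frame 9: OPEN (9+0=9). Cumulative: 102
Frame 10: STRIKE. Sum of all frame-10 rolls (10+9+0) = 19. Cumulative: 121

Answer: 19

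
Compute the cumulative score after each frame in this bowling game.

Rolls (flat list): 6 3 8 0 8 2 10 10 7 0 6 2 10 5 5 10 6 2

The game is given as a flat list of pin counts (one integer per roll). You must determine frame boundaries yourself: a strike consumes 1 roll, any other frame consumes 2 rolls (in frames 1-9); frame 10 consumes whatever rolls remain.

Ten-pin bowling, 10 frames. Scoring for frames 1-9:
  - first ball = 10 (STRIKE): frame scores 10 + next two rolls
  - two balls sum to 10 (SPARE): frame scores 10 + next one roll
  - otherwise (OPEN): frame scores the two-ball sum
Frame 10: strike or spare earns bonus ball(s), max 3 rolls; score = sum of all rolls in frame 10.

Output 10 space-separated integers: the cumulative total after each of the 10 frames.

Frame 1: OPEN (6+3=9). Cumulative: 9
Frame 2: OPEN (8+0=8). Cumulative: 17
Frame 3: SPARE (8+2=10). 10 + next roll (10) = 20. Cumulative: 37
Frame 4: STRIKE. 10 + next two rolls (10+7) = 27. Cumulative: 64
Frame 5: STRIKE. 10 + next two rolls (7+0) = 17. Cumulative: 81
Frame 6: OPEN (7+0=7). Cumulative: 88
Frame 7: OPEN (6+2=8). Cumulative: 96
Frame 8: STRIKE. 10 + next two rolls (5+5) = 20. Cumulative: 116
Frame 9: SPARE (5+5=10). 10 + next roll (10) = 20. Cumulative: 136
Frame 10: STRIKE. Sum of all frame-10 rolls (10+6+2) = 18. Cumulative: 154

Answer: 9 17 37 64 81 88 96 116 136 154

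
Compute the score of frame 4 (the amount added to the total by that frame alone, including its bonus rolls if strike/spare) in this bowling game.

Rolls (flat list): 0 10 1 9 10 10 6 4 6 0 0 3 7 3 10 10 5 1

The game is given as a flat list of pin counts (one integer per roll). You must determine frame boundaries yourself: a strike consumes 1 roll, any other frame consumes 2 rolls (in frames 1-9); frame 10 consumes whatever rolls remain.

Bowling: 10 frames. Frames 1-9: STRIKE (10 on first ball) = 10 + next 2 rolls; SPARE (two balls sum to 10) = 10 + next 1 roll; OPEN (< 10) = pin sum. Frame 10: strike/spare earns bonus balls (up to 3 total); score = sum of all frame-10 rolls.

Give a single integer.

Frame 1: SPARE (0+10=10). 10 + next roll (1) = 11. Cumulative: 11
Frame 2: SPARE (1+9=10). 10 + next roll (10) = 20. Cumulative: 31
Frame 3: STRIKE. 10 + next two rolls (10+6) = 26. Cumulative: 57
Frame 4: STRIKE. 10 + next two rolls (6+4) = 20. Cumulative: 77
Frame 5: SPARE (6+4=10). 10 + next roll (6) = 16. Cumulative: 93
Frame 6: OPEN (6+0=6). Cumulative: 99

Answer: 20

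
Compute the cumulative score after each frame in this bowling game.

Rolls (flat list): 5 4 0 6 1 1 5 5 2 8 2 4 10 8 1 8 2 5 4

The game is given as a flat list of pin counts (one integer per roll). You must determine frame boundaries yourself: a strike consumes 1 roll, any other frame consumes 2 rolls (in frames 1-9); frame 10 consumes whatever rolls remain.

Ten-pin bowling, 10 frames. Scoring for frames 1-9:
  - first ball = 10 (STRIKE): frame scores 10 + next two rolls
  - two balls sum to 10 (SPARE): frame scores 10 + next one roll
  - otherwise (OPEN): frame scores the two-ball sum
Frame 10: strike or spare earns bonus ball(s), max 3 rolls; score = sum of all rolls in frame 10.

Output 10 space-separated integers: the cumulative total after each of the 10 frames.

Frame 1: OPEN (5+4=9). Cumulative: 9
Frame 2: OPEN (0+6=6). Cumulative: 15
Frame 3: OPEN (1+1=2). Cumulative: 17
Frame 4: SPARE (5+5=10). 10 + next roll (2) = 12. Cumulative: 29
Frame 5: SPARE (2+8=10). 10 + next roll (2) = 12. Cumulative: 41
Frame 6: OPEN (2+4=6). Cumulative: 47
Frame 7: STRIKE. 10 + next two rolls (8+1) = 19. Cumulative: 66
Frame 8: OPEN (8+1=9). Cumulative: 75
Frame 9: SPARE (8+2=10). 10 + next roll (5) = 15. Cumulative: 90
Frame 10: OPEN. Sum of all frame-10 rolls (5+4) = 9. Cumulative: 99

Answer: 9 15 17 29 41 47 66 75 90 99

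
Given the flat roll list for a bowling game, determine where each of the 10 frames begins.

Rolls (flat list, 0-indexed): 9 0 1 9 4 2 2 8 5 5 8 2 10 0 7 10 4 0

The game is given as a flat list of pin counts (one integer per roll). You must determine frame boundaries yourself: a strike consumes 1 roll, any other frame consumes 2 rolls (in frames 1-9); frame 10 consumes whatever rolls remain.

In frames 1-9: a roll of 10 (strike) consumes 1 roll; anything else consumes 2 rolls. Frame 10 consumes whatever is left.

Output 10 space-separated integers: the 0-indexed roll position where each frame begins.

Answer: 0 2 4 6 8 10 12 13 15 16

Derivation:
Frame 1 starts at roll index 0: rolls=9,0 (sum=9), consumes 2 rolls
Frame 2 starts at roll index 2: rolls=1,9 (sum=10), consumes 2 rolls
Frame 3 starts at roll index 4: rolls=4,2 (sum=6), consumes 2 rolls
Frame 4 starts at roll index 6: rolls=2,8 (sum=10), consumes 2 rolls
Frame 5 starts at roll index 8: rolls=5,5 (sum=10), consumes 2 rolls
Frame 6 starts at roll index 10: rolls=8,2 (sum=10), consumes 2 rolls
Frame 7 starts at roll index 12: roll=10 (strike), consumes 1 roll
Frame 8 starts at roll index 13: rolls=0,7 (sum=7), consumes 2 rolls
Frame 9 starts at roll index 15: roll=10 (strike), consumes 1 roll
Frame 10 starts at roll index 16: 2 remaining rolls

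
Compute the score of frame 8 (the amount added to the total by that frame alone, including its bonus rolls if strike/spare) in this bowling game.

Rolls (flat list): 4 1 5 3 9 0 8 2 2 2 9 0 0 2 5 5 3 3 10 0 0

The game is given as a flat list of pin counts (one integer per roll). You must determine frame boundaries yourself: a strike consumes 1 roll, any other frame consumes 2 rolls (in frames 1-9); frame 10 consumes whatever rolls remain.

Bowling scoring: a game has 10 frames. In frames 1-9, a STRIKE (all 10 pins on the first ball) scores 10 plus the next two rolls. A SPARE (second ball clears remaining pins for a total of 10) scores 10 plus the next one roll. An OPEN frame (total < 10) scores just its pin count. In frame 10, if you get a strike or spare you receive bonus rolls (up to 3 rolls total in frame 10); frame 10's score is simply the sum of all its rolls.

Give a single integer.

Frame 1: OPEN (4+1=5). Cumulative: 5
Frame 2: OPEN (5+3=8). Cumulative: 13
Frame 3: OPEN (9+0=9). Cumulative: 22
Frame 4: SPARE (8+2=10). 10 + next roll (2) = 12. Cumulative: 34
Frame 5: OPEN (2+2=4). Cumulative: 38
Frame 6: OPEN (9+0=9). Cumulative: 47
Frame 7: OPEN (0+2=2). Cumulative: 49
Frame 8: SPARE (5+5=10). 10 + next roll (3) = 13. Cumulative: 62
Frame 9: OPEN (3+3=6). Cumulative: 68
Frame 10: STRIKE. Sum of all frame-10 rolls (10+0+0) = 10. Cumulative: 78

Answer: 13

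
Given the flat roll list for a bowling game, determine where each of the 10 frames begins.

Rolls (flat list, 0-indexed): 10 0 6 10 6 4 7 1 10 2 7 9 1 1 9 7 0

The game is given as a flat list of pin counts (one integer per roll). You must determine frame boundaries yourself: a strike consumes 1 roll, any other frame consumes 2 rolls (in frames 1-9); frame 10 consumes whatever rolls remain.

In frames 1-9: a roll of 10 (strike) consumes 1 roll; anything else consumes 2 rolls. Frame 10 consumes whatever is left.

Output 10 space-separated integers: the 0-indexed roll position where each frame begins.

Frame 1 starts at roll index 0: roll=10 (strike), consumes 1 roll
Frame 2 starts at roll index 1: rolls=0,6 (sum=6), consumes 2 rolls
Frame 3 starts at roll index 3: roll=10 (strike), consumes 1 roll
Frame 4 starts at roll index 4: rolls=6,4 (sum=10), consumes 2 rolls
Frame 5 starts at roll index 6: rolls=7,1 (sum=8), consumes 2 rolls
Frame 6 starts at roll index 8: roll=10 (strike), consumes 1 roll
Frame 7 starts at roll index 9: rolls=2,7 (sum=9), consumes 2 rolls
Frame 8 starts at roll index 11: rolls=9,1 (sum=10), consumes 2 rolls
Frame 9 starts at roll index 13: rolls=1,9 (sum=10), consumes 2 rolls
Frame 10 starts at roll index 15: 2 remaining rolls

Answer: 0 1 3 4 6 8 9 11 13 15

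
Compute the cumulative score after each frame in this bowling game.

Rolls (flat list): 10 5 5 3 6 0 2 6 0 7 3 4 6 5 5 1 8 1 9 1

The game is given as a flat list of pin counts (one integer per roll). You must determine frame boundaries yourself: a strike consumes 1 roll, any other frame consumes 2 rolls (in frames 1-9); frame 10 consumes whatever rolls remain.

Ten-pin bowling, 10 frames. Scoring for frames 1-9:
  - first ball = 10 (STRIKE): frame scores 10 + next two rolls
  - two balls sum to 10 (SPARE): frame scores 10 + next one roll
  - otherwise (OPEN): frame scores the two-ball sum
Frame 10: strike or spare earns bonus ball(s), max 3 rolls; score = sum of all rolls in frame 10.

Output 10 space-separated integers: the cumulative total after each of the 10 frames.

Frame 1: STRIKE. 10 + next two rolls (5+5) = 20. Cumulative: 20
Frame 2: SPARE (5+5=10). 10 + next roll (3) = 13. Cumulative: 33
Frame 3: OPEN (3+6=9). Cumulative: 42
Frame 4: OPEN (0+2=2). Cumulative: 44
Frame 5: OPEN (6+0=6). Cumulative: 50
Frame 6: SPARE (7+3=10). 10 + next roll (4) = 14. Cumulative: 64
Frame 7: SPARE (4+6=10). 10 + next roll (5) = 15. Cumulative: 79
Frame 8: SPARE (5+5=10). 10 + next roll (1) = 11. Cumulative: 90
Frame 9: OPEN (1+8=9). Cumulative: 99
Frame 10: SPARE. Sum of all frame-10 rolls (1+9+1) = 11. Cumulative: 110

Answer: 20 33 42 44 50 64 79 90 99 110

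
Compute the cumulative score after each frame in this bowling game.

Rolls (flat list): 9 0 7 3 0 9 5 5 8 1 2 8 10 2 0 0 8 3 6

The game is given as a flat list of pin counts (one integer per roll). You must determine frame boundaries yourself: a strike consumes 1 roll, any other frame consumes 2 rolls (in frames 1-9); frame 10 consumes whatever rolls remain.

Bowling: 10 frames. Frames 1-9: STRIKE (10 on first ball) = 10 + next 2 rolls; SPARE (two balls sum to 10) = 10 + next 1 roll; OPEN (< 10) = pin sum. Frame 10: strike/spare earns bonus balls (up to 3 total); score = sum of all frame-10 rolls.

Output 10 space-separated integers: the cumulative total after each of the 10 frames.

Frame 1: OPEN (9+0=9). Cumulative: 9
Frame 2: SPARE (7+3=10). 10 + next roll (0) = 10. Cumulative: 19
Frame 3: OPEN (0+9=9). Cumulative: 28
Frame 4: SPARE (5+5=10). 10 + next roll (8) = 18. Cumulative: 46
Frame 5: OPEN (8+1=9). Cumulative: 55
Frame 6: SPARE (2+8=10). 10 + next roll (10) = 20. Cumulative: 75
Frame 7: STRIKE. 10 + next two rolls (2+0) = 12. Cumulative: 87
Frame 8: OPEN (2+0=2). Cumulative: 89
Frame 9: OPEN (0+8=8). Cumulative: 97
Frame 10: OPEN. Sum of all frame-10 rolls (3+6) = 9. Cumulative: 106

Answer: 9 19 28 46 55 75 87 89 97 106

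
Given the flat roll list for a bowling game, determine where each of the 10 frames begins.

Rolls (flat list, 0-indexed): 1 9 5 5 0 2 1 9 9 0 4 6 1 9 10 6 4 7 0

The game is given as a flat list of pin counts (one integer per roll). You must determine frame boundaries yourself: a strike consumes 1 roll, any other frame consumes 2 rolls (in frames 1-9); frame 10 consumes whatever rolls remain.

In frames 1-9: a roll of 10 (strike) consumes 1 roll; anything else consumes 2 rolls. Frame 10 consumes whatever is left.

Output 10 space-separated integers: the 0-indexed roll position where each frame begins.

Frame 1 starts at roll index 0: rolls=1,9 (sum=10), consumes 2 rolls
Frame 2 starts at roll index 2: rolls=5,5 (sum=10), consumes 2 rolls
Frame 3 starts at roll index 4: rolls=0,2 (sum=2), consumes 2 rolls
Frame 4 starts at roll index 6: rolls=1,9 (sum=10), consumes 2 rolls
Frame 5 starts at roll index 8: rolls=9,0 (sum=9), consumes 2 rolls
Frame 6 starts at roll index 10: rolls=4,6 (sum=10), consumes 2 rolls
Frame 7 starts at roll index 12: rolls=1,9 (sum=10), consumes 2 rolls
Frame 8 starts at roll index 14: roll=10 (strike), consumes 1 roll
Frame 9 starts at roll index 15: rolls=6,4 (sum=10), consumes 2 rolls
Frame 10 starts at roll index 17: 2 remaining rolls

Answer: 0 2 4 6 8 10 12 14 15 17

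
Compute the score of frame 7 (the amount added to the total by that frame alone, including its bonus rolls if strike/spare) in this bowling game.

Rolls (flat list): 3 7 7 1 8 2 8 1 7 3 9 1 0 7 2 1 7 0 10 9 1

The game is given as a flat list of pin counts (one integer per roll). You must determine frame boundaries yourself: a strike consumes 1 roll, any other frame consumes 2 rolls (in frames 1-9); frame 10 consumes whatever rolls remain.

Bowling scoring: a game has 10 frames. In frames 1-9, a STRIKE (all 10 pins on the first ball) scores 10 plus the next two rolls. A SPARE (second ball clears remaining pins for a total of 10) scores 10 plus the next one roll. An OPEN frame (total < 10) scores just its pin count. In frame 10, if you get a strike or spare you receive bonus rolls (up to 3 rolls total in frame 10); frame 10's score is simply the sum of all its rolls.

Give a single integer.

Answer: 7

Derivation:
Frame 1: SPARE (3+7=10). 10 + next roll (7) = 17. Cumulative: 17
Frame 2: OPEN (7+1=8). Cumulative: 25
Frame 3: SPARE (8+2=10). 10 + next roll (8) = 18. Cumulative: 43
Frame 4: OPEN (8+1=9). Cumulative: 52
Frame 5: SPARE (7+3=10). 10 + next roll (9) = 19. Cumulative: 71
Frame 6: SPARE (9+1=10). 10 + next roll (0) = 10. Cumulative: 81
Frame 7: OPEN (0+7=7). Cumulative: 88
Frame 8: OPEN (2+1=3). Cumulative: 91
Frame 9: OPEN (7+0=7). Cumulative: 98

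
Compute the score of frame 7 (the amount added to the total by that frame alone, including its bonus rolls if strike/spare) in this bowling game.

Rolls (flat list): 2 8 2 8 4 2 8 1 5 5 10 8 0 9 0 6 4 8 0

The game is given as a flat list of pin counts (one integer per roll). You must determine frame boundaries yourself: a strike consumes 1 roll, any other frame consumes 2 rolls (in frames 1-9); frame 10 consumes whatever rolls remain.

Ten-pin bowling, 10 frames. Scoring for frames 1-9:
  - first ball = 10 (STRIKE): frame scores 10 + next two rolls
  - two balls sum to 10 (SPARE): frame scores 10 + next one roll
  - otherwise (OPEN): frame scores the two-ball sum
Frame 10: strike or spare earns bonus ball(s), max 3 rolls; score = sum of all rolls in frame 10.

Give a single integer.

Answer: 8

Derivation:
Frame 1: SPARE (2+8=10). 10 + next roll (2) = 12. Cumulative: 12
Frame 2: SPARE (2+8=10). 10 + next roll (4) = 14. Cumulative: 26
Frame 3: OPEN (4+2=6). Cumulative: 32
Frame 4: OPEN (8+1=9). Cumulative: 41
Frame 5: SPARE (5+5=10). 10 + next roll (10) = 20. Cumulative: 61
Frame 6: STRIKE. 10 + next two rolls (8+0) = 18. Cumulative: 79
Frame 7: OPEN (8+0=8). Cumulative: 87
Frame 8: OPEN (9+0=9). Cumulative: 96
Frame 9: SPARE (6+4=10). 10 + next roll (8) = 18. Cumulative: 114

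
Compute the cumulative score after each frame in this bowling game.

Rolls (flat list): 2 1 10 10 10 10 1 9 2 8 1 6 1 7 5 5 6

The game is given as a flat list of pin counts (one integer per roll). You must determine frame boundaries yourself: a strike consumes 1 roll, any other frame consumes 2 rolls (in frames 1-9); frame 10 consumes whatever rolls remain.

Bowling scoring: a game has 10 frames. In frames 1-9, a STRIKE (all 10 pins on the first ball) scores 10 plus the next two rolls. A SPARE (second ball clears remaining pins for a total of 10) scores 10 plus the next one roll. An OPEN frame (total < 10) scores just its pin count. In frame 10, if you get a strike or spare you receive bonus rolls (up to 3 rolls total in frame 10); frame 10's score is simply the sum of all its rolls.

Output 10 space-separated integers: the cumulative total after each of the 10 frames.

Answer: 3 33 63 84 104 116 127 134 142 158

Derivation:
Frame 1: OPEN (2+1=3). Cumulative: 3
Frame 2: STRIKE. 10 + next two rolls (10+10) = 30. Cumulative: 33
Frame 3: STRIKE. 10 + next two rolls (10+10) = 30. Cumulative: 63
Frame 4: STRIKE. 10 + next two rolls (10+1) = 21. Cumulative: 84
Frame 5: STRIKE. 10 + next two rolls (1+9) = 20. Cumulative: 104
Frame 6: SPARE (1+9=10). 10 + next roll (2) = 12. Cumulative: 116
Frame 7: SPARE (2+8=10). 10 + next roll (1) = 11. Cumulative: 127
Frame 8: OPEN (1+6=7). Cumulative: 134
Frame 9: OPEN (1+7=8). Cumulative: 142
Frame 10: SPARE. Sum of all frame-10 rolls (5+5+6) = 16. Cumulative: 158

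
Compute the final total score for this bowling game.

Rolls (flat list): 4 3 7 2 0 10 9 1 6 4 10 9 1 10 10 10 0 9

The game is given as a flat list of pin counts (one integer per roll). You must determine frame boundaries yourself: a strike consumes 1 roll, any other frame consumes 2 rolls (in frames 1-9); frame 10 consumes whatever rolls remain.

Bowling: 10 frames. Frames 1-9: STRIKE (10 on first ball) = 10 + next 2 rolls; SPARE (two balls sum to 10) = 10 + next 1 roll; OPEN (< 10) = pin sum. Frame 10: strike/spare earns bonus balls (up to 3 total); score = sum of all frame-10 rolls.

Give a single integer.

Answer: 180

Derivation:
Frame 1: OPEN (4+3=7). Cumulative: 7
Frame 2: OPEN (7+2=9). Cumulative: 16
Frame 3: SPARE (0+10=10). 10 + next roll (9) = 19. Cumulative: 35
Frame 4: SPARE (9+1=10). 10 + next roll (6) = 16. Cumulative: 51
Frame 5: SPARE (6+4=10). 10 + next roll (10) = 20. Cumulative: 71
Frame 6: STRIKE. 10 + next two rolls (9+1) = 20. Cumulative: 91
Frame 7: SPARE (9+1=10). 10 + next roll (10) = 20. Cumulative: 111
Frame 8: STRIKE. 10 + next two rolls (10+10) = 30. Cumulative: 141
Frame 9: STRIKE. 10 + next two rolls (10+0) = 20. Cumulative: 161
Frame 10: STRIKE. Sum of all frame-10 rolls (10+0+9) = 19. Cumulative: 180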